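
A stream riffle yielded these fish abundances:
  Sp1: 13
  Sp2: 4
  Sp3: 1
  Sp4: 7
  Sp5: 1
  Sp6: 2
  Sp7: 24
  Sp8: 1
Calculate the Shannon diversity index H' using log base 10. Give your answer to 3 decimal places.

Total N = 13+4+1+7+1+2+24+1 = 53, so the proportions are 0.24528, 0.07547, 0.01887, 0.13208, 0.01887, 0.03774, 0.45283, 0.01887 (working shown to 5 dp, full precision carried).
Each pᵢ log₁₀ pᵢ term: 0.24528×(-0.61033)=-0.14970, 0.07547×(-1.12222)=-0.08470, 0.01887×(-1.72428)=-0.03253, 0.13208×(-0.87918)=-0.11612, 0.01887×(-1.72428)=-0.03253, 0.03774×(-1.42325)=-0.05371, 0.45283×(-0.34406)=-0.15580, 0.01887×(-1.72428)=-0.03253.
Sum = -0.65763, so H' = 0.658.

0.658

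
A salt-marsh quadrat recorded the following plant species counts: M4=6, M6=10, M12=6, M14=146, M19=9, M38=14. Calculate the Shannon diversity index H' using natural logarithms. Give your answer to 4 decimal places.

Total N = 6+10+6+146+9+14 = 191, so the proportions are 0.031414, 0.052356, 0.031414, 0.764398, 0.04712, 0.073298 (working shown to 6 dp, full precision carried).
Each pᵢ ln pᵢ term: 0.031414×(-3.460514)=-0.108707, 0.052356×(-2.949688)=-0.154434, 0.031414×(-3.460514)=-0.108707, 0.764398×(-0.268667)=-0.205368, 0.04712×(-3.055049)=-0.143955, 0.073298×(-2.613216)=-0.191545.
Sum = -0.912717, so H' = 0.9127.

0.9127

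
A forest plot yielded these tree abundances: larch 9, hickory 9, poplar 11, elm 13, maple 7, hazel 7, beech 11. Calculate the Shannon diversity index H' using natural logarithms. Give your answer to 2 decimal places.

1.92

Total N = 9+9+11+13+7+7+11 = 67, so the proportions are 0.1343, 0.1343, 0.1642, 0.194, 0.1045, 0.1045, 0.1642 (working shown to 4 dp, full precision carried).
Each pᵢ ln pᵢ term: 0.1343×(-2.0075)=-0.2697, 0.1343×(-2.0075)=-0.2697, 0.1642×(-1.8068)=-0.2966, 0.194×(-1.6397)=-0.3182, 0.1045×(-2.2588)=-0.2360, 0.1045×(-2.2588)=-0.2360, 0.1642×(-1.8068)=-0.2966.
Sum = -1.9227, so H' = 1.92.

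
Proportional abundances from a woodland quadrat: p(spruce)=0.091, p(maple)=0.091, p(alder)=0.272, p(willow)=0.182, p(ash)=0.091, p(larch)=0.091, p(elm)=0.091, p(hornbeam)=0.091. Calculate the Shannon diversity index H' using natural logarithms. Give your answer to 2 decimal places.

1.97

Each pᵢ ln pᵢ term (working shown to 4 dp, full precision carried): 0.091×(-2.3969)=-0.2181, 0.091×(-2.3969)=-0.2181, 0.272×(-1.3020)=-0.3541, 0.182×(-1.7037)=-0.3101, 0.091×(-2.3969)=-0.2181, 0.091×(-2.3969)=-0.2181, 0.091×(-2.3969)=-0.2181, 0.091×(-2.3969)=-0.2181.
Sum = -1.9729, so H' = 1.97.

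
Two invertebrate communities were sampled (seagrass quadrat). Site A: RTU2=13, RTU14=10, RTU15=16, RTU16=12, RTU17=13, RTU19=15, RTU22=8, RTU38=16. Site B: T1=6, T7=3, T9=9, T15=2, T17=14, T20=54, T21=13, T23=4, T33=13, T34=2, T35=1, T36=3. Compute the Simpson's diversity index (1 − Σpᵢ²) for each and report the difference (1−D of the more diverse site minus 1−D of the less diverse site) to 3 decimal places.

0.104

Site A: N=103, proportions 0.12621, 0.09709, 0.15534, 0.1165, 0.12621, 0.14563, 0.07767, 0.15534, giving 1−D = 0.86964 (working shown to 5 dp, full precision carried).
Site B: N=124, proportions 0.04839, 0.02419, 0.07258, 0.01613, 0.1129, 0.43548, 0.10484, 0.03226, 0.10484, 0.01613, 0.00806, 0.02419, giving 1−D = 0.76522.
Difference = |0.86964 − 0.76522| = 0.10442, i.e. 0.104 to 3 decimal places.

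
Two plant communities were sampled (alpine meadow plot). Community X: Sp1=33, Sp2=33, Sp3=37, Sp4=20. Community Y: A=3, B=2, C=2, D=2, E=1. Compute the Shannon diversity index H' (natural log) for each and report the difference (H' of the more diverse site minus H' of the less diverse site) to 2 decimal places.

Community X: N=123, proportions 0.2683, 0.2683, 0.3008, 0.1626, giving H' = 1.3627 (working shown to 4 dp, full precision carried).
Community Y: N=10, proportions 0.3, 0.2, 0.2, 0.2, 0.1, giving H' = 1.5571.
Difference = |1.3627 − 1.5571| = 0.1944, i.e. 0.19 to 2 decimal places.

0.19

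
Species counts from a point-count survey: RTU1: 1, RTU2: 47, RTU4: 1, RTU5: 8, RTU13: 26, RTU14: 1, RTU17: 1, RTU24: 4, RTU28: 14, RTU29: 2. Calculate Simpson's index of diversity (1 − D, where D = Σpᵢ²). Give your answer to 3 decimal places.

Total N = 1+47+1+8+26+1+1+4+14+2 = 105, so the proportions are 0.00952, 0.44762, 0.00952, 0.07619, 0.24762, 0.00952, 0.00952, 0.0381, 0.13333, 0.01905 (working shown to 5 dp, full precision carried).
D = 0.00952² + 0.44762² + 0.00952² + 0.07619² + 0.24762² + 0.00952² + 0.00952² + 0.0381² + 0.13333² + 0.01905² = 0.00009 + 0.20036 + 0.00009 + 0.00580 + 0.06132 + 0.00009 + 0.00009 + 0.00145 + 0.01778 + 0.00036 = 0.28744.
So 1 − D = 0.71256, i.e. 0.713 to 3 decimal places.

0.713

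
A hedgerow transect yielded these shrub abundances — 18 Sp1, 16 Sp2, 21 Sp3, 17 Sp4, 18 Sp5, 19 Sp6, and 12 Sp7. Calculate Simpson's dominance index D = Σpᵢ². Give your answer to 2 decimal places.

0.15

Total N = 18+16+21+17+18+19+12 = 121, so the proportions are 0.1488, 0.1322, 0.1736, 0.1405, 0.1488, 0.157, 0.0992 (working shown to 4 dp, full precision carried).
D = 0.1488² + 0.1322² + 0.1736² + 0.1405² + 0.1488² + 0.157² + 0.0992² = 0.0221 + 0.0175 + 0.0301 + 0.0197 + 0.0221 + 0.0247 + 0.0098 = 0.1461.
To 2 decimal places, D = 0.15.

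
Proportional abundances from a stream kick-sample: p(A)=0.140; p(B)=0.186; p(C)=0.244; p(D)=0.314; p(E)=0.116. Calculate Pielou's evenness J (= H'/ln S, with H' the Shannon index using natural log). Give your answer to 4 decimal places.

H' = −Σ pᵢ ln pᵢ = −((-0.275256) + (-0.312854) + (-0.344183) + (-0.363726) + (-0.249883)) = 1.545902 (working shown to 6 dp, full precision carried).
With S = 5 species, ln S = 1.609438, so J = 1.545902/1.609438 = 0.960523, i.e. 0.9605 to 4 decimal places.

0.9605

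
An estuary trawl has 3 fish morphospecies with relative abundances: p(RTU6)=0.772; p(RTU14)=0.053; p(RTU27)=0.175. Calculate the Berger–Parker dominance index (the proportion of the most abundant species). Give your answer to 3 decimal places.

0.772

The largest proportion is 0.772, i.e. d = 0.772 to 3 decimal places.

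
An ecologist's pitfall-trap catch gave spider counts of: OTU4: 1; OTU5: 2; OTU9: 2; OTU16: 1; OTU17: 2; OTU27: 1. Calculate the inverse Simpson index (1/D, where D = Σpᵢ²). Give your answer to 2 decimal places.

5.40

Total N = 1+2+2+1+2+1 = 9, so the proportions are 0.111111, 0.222222, 0.222222, 0.111111, 0.222222, 0.111111 (working shown to 6 dp, full precision carried).
D = 0.111111² + 0.222222² + 0.222222² + 0.111111² + 0.222222² + 0.111111² = 0.012346 + 0.049383 + 0.049383 + 0.012346 + 0.049383 + 0.012346 = 0.185185.
So 1/D = 5.4000, i.e. 5.40 to 2 decimal places.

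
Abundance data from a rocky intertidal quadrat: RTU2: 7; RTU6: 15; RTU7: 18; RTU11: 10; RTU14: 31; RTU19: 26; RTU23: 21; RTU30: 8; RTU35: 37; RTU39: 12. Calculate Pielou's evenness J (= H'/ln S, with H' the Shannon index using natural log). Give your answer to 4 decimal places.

0.9421

Total N = 7+15+18+10+31+26+21+8+37+12 = 185, so the proportions are 0.037838, 0.081081, 0.097297, 0.054054, 0.167568, 0.140541, 0.113514, 0.043243, 0.2, 0.064865 (working shown to 6 dp, full precision carried).
H' = −Σ pᵢ ln pᵢ = −((-0.123898) + (-0.203700) + (-0.226701) + (-0.157717) + (-0.299337) + (-0.275777) + (-0.246986) + (-0.135823) + (-0.321888) + (-0.177435)) = 2.169263.
With S = 10 species, ln S = 2.302585, so J = 2.169263/2.302585 = 0.942099, i.e. 0.9421 to 4 decimal places.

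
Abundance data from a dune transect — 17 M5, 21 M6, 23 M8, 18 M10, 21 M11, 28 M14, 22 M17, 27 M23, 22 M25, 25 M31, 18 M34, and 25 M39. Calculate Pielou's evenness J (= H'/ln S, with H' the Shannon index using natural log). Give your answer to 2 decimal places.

1.00

Total N = 17+21+23+18+21+28+22+27+22+25+18+25 = 267, so the proportions are 0.0637, 0.0787, 0.0861, 0.0674, 0.0787, 0.1049, 0.0824, 0.1011, 0.0824, 0.0936, 0.0674, 0.0936 (working shown to 4 dp, full precision carried).
H' = −Σ pᵢ ln pᵢ = −((-0.1754) + (-0.2000) + (-0.2112) + (-0.1818) + (-0.2000) + (-0.2365) + (-0.2057) + (-0.2317) + (-0.2057) + (-0.2218) + (-0.1818) + (-0.2218)) = 2.4732.
With S = 12 species, ln S = 2.4849, so J = 2.4732/2.4849 = 0.9953, i.e. 1.00 to 2 decimal places.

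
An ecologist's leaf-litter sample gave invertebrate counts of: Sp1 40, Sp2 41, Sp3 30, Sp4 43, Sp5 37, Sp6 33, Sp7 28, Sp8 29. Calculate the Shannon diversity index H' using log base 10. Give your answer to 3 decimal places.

Total N = 40+41+30+43+37+33+28+29 = 281, so the proportions are 0.14235, 0.14591, 0.10676, 0.15302, 0.13167, 0.11744, 0.09964, 0.1032 (working shown to 5 dp, full precision carried).
Each pᵢ log₁₀ pᵢ term: 0.14235×(-0.84665)=-0.12052, 0.14591×(-0.83592)=-0.12197, 0.10676×(-0.97159)=-0.10373, 0.15302×(-0.81524)=-0.12475, 0.13167×(-0.88050)=-0.11594, 0.11744×(-0.93019)=-0.10924, 0.09964×(-1.00155)=-0.09980, 0.1032×(-0.98631)=-0.10179.
Sum = -0.89773, so H' = 0.898.

0.898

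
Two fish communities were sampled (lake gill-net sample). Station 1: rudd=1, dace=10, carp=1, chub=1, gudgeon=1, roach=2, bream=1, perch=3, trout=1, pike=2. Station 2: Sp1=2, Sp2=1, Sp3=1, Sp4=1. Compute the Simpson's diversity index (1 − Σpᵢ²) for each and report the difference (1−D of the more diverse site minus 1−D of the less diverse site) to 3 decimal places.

0.047

Station 1: N=23, proportions 0.04348, 0.43478, 0.04348, 0.04348, 0.04348, 0.08696, 0.04348, 0.13043, 0.04348, 0.08696, giving 1−D = 0.76749 (working shown to 5 dp, full precision carried).
Station 2: N=5, proportions 0.4, 0.2, 0.2, 0.2, giving 1−D = 0.72000.
Difference = |0.76749 − 0.72000| = 0.04749, i.e. 0.047 to 3 decimal places.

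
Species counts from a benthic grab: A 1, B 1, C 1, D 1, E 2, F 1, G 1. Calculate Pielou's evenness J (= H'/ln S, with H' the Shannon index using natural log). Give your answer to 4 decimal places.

Total N = 1+1+1+1+2+1+1 = 8, so the proportions are 0.125, 0.125, 0.125, 0.125, 0.25, 0.125, 0.125 (working shown to 6 dp, full precision carried).
H' = −Σ pᵢ ln pᵢ = −((-0.259930) + (-0.259930) + (-0.259930) + (-0.259930) + (-0.346574) + (-0.259930) + (-0.259930)) = 1.906155.
With S = 7 species, ln S = 1.945910, so J = 1.906155/1.945910 = 0.979570, i.e. 0.9796 to 4 decimal places.

0.9796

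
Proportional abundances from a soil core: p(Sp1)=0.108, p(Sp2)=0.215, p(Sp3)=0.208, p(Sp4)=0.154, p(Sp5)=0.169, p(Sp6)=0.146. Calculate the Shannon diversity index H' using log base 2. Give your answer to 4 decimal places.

Each pᵢ log₂ pᵢ term (working shown to 6 dp, full precision carried): 0.108×(-3.210897)=-0.346777, 0.215×(-2.217591)=-0.476782, 0.208×(-2.265345)=-0.471192, 0.154×(-2.698998)=-0.415646, 0.169×(-2.564905)=-0.433469, 0.146×(-2.775960)=-0.405290.
Sum = -2.549155, so H' = 2.5492.

2.5492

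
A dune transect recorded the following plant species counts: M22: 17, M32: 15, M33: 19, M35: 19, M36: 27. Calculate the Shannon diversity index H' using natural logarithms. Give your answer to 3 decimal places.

1.589

Total N = 17+15+19+19+27 = 97, so the proportions are 0.17526, 0.15464, 0.19588, 0.19588, 0.27835 (working shown to 5 dp, full precision carried).
Each pᵢ ln pᵢ term: 0.17526×(-1.74150)=-0.30521, 0.15464×(-1.86666)=-0.28866, 0.19588×(-1.63027)=-0.31933, 0.19588×(-1.63027)=-0.31933, 0.27835×(-1.27887)=-0.35598.
Sum = -1.58851, so H' = 1.589.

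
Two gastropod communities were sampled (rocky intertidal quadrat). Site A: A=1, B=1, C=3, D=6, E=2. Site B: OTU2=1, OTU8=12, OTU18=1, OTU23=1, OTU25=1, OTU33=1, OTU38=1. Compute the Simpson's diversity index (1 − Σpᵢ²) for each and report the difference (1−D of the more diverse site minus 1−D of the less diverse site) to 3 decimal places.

Site A: N=13, proportions 0.076923, 0.076923, 0.230769, 0.461538, 0.153846, giving 1−D = 0.698225 (working shown to 6 dp, full precision carried).
Site B: N=18, proportions 0.055556, 0.666667, 0.055556, 0.055556, 0.055556, 0.055556, 0.055556, giving 1−D = 0.537037.
Difference = |0.698225 − 0.537037| = 0.161188, i.e. 0.161 to 3 decimal places.

0.161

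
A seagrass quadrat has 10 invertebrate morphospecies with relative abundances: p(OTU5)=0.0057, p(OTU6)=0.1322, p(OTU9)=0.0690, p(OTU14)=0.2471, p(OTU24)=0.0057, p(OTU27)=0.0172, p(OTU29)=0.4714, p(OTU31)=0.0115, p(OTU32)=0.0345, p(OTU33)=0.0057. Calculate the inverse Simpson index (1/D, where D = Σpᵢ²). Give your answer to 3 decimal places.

3.255

D = 0.0057² + 0.1322² + 0.069² + 0.2471² + 0.0057² + 0.0172² + 0.4714² + 0.0115² + 0.0345² + 0.0057² = 0.0000325 + 0.0174768 + 0.0047610 + 0.0610584 + 0.0000325 + 0.0002958 + 0.2222180 + 0.0001322 + 0.0011903 + 0.0000325 = 0.3072300 (working shown to 7 dp, full precision carried).
So 1/D = 3.25489, i.e. 3.255 to 3 decimal places.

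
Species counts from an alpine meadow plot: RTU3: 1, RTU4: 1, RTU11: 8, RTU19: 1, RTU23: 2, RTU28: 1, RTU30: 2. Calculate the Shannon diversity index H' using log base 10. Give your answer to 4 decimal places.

Total N = 1+1+8+1+2+1+2 = 16, so the proportions are 0.0625, 0.0625, 0.5, 0.0625, 0.125, 0.0625, 0.125 (working shown to 6 dp, full precision carried).
Each pᵢ log₁₀ pᵢ term: 0.0625×(-1.204120)=-0.075257, 0.0625×(-1.204120)=-0.075257, 0.5×(-0.301030)=-0.150515, 0.0625×(-1.204120)=-0.075257, 0.125×(-0.903090)=-0.112886, 0.0625×(-1.204120)=-0.075257, 0.125×(-0.903090)=-0.112886.
Sum = -0.677317, so H' = 0.6773.

0.6773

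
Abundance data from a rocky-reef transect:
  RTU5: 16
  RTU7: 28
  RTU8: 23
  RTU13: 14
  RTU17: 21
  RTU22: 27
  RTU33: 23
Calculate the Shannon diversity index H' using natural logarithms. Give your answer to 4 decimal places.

Total N = 16+28+23+14+21+27+23 = 152, so the proportions are 0.105263, 0.184211, 0.151316, 0.092105, 0.138158, 0.177632, 0.151316 (working shown to 6 dp, full precision carried).
Each pᵢ ln pᵢ term: 0.105263×(-2.251292)=-0.236978, 0.184211×(-1.691676)=-0.311625, 0.151316×(-1.888386)=-0.285743, 0.092105×(-2.384823)=-0.219655, 0.138158×(-1.979358)=-0.273464, 0.177632×(-1.728044)=-0.306955, 0.151316×(-1.888386)=-0.285743.
Sum = -1.920162, so H' = 1.9202.

1.9202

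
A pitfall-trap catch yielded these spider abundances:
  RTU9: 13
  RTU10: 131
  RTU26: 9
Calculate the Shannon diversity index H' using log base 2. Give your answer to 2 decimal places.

0.73

Total N = 13+131+9 = 153, so the proportions are 0.085, 0.8562, 0.0588 (working shown to 4 dp, full precision carried).
Each pᵢ log₂ pᵢ term: 0.085×(-3.5569)=-0.3022, 0.8562×(-0.2240)=-0.1918, 0.0588×(-4.0875)=-0.2404.
Sum = -0.7344, so H' = 0.73.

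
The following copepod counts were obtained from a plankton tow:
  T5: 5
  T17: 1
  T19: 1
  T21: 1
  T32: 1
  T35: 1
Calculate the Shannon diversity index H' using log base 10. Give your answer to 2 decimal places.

0.65

Total N = 5+1+1+1+1+1 = 10, so the proportions are 0.5, 0.1, 0.1, 0.1, 0.1, 0.1 (working shown to 4 dp, full precision carried).
Each pᵢ log₁₀ pᵢ term: 0.5×(-0.3010)=-0.1505, 0.1×(-1.0000)=-0.1000, 0.1×(-1.0000)=-0.1000, 0.1×(-1.0000)=-0.1000, 0.1×(-1.0000)=-0.1000, 0.1×(-1.0000)=-0.1000.
Sum = -0.6505, so H' = 0.65.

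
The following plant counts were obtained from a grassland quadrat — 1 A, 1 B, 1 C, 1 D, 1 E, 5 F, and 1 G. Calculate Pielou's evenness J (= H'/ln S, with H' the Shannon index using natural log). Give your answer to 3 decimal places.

Total N = 1+1+1+1+1+5+1 = 11, so the proportions are 0.09091, 0.09091, 0.09091, 0.09091, 0.09091, 0.45455, 0.09091 (working shown to 5 dp, full precision carried).
H' = −Σ pᵢ ln pᵢ = −((-0.21799) + (-0.21799) + (-0.21799) + (-0.21799) + (-0.21799) + (-0.35839) + (-0.21799)) = 1.66633.
With S = 7 species, ln S = 1.94591, so J = 1.66633/1.94591 = 0.85633, i.e. 0.856 to 3 decimal places.

0.856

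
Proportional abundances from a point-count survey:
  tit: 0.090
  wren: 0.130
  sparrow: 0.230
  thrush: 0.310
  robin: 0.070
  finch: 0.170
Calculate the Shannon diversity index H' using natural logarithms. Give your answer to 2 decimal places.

Each pᵢ ln pᵢ term (working shown to 4 dp, full precision carried): 0.09×(-2.4079)=-0.2167, 0.13×(-2.0402)=-0.2652, 0.23×(-1.4697)=-0.3380, 0.31×(-1.1712)=-0.3631, 0.07×(-2.6593)=-0.1861, 0.17×(-1.7720)=-0.3012.
Sum = -1.6704, so H' = 1.67.

1.67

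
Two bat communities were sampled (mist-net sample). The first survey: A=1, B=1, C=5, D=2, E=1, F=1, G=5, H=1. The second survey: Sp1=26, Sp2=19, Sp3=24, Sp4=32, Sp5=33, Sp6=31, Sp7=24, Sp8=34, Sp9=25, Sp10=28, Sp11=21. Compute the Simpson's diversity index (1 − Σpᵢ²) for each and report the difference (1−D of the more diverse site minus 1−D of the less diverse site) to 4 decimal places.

The first survey: N=17, proportions 0.058824, 0.058824, 0.294118, 0.117647, 0.058824, 0.058824, 0.294118, 0.058824, giving 1−D = 0.795848 (working shown to 6 dp, full precision carried).
The second survey: N=297, proportions 0.087542, 0.063973, 0.080808, 0.107744, 0.111111, 0.104377, 0.080808, 0.114478, 0.084175, 0.094276, 0.070707, giving 1−D = 0.906257.
Difference = |0.795848 − 0.906257| = 0.110409, i.e. 0.1104 to 4 decimal places.

0.1104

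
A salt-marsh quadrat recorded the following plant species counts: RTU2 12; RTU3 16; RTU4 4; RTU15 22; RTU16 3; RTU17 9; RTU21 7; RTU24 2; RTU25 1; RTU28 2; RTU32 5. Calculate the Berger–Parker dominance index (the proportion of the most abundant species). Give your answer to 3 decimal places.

Total N = 12+16+4+22+3+9+7+2+1+2+5 = 83, so the proportions are 0.14458, 0.19277, 0.04819, 0.26506, 0.03614, 0.10843, 0.08434, 0.0241, 0.01205, 0.0241, 0.06024 (working shown to 5 dp, full precision carried).
The largest proportion is 0.26506, i.e. d = 0.265 to 3 decimal places.

0.265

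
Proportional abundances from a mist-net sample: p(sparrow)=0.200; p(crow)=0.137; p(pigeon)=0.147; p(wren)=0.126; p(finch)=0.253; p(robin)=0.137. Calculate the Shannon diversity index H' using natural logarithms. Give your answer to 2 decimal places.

Each pᵢ ln pᵢ term (working shown to 4 dp, full precision carried): 0.2×(-1.6094)=-0.3219, 0.137×(-1.9878)=-0.2723, 0.147×(-1.9173)=-0.2818, 0.126×(-2.0715)=-0.2610, 0.253×(-1.3744)=-0.3477, 0.137×(-1.9878)=-0.2723.
Sum = -1.7571, so H' = 1.76.

1.76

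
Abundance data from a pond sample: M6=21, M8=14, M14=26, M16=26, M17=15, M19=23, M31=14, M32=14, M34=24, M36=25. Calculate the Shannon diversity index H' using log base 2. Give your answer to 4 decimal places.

3.2753

Total N = 21+14+26+26+15+23+14+14+24+25 = 202, so the proportions are 0.10396, 0.069307, 0.128713, 0.128713, 0.074257, 0.113861, 0.069307, 0.069307, 0.118812, 0.123762 (working shown to 6 dp, full precision carried).
Each pᵢ log₂ pᵢ term: 0.10396×(-3.265894)=-0.339524, 0.069307×(-3.850857)=-0.266891, 0.128713×(-2.957772)=-0.380703, 0.128713×(-2.957772)=-0.380703, 0.074257×(-3.751321)=-0.278563, 0.113861×(-3.134650)=-0.356916, 0.069307×(-3.850857)=-0.266891, 0.069307×(-3.850857)=-0.266891, 0.118812×(-3.073249)=-0.365138, 0.123762×(-3.014355)=-0.373064.
Sum = -3.275285, so H' = 3.2753.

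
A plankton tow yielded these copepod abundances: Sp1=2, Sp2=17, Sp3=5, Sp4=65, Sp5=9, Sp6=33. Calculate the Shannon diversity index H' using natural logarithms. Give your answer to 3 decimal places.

Total N = 2+17+5+65+9+33 = 131, so the proportions are 0.01527, 0.12977, 0.03817, 0.49618, 0.0687, 0.25191 (working shown to 5 dp, full precision carried).
Each pᵢ ln pᵢ term: 0.01527×(-4.18205)=-0.06385, 0.12977×(-2.04198)=-0.26499, 0.03817×(-3.26576)=-0.12465, 0.49618×(-0.70081)=-0.34773, 0.0687×(-2.67797)=-0.18398, 0.25191×(-1.37869)=-0.34730.
Sum = -1.33250, so H' = 1.333.

1.333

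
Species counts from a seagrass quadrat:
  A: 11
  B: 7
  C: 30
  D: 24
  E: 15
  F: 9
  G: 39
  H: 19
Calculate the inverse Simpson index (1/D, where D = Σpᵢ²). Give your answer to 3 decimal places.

6.186

Total N = 11+7+30+24+15+9+39+19 = 154, so the proportions are 0.0714286, 0.0454545, 0.1948052, 0.1558442, 0.0974026, 0.0584416, 0.2532468, 0.1233766 (working shown to 7 dp, full precision carried).
D = 0.0714286² + 0.0454545² + 0.1948052² + 0.1558442² + 0.0974026² + 0.0584416² + 0.2532468² + 0.1233766² = 0.0051020 + 0.0020661 + 0.0379491 + 0.0242874 + 0.0094873 + 0.0034154 + 0.0641339 + 0.0152218 = 0.1616630.
So 1/D = 6.18571, i.e. 6.186 to 3 decimal places.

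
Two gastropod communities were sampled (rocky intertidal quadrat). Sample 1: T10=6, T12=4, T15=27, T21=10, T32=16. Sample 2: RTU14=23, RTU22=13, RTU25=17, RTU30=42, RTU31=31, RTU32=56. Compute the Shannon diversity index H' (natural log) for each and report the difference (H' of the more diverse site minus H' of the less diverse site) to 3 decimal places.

Sample 1: N=63, proportions 0.09524, 0.06349, 0.42857, 0.15873, 0.25397, giving H' = 1.40233 (working shown to 5 dp, full precision carried).
Sample 2: N=182, proportions 0.12637, 0.07143, 0.09341, 0.23077, 0.17033, 0.30769, giving H' = 1.67389.
Difference = |1.40233 − 1.67389| = 0.27156, i.e. 0.272 to 3 decimal places.

0.272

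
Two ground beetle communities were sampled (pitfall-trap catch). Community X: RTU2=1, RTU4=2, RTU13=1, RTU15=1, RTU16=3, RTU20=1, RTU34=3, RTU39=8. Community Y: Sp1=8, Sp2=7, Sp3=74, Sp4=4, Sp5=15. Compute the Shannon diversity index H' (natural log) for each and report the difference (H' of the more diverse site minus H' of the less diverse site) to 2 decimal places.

0.74

Community X: N=20, proportions 0.05, 0.1, 0.05, 0.05, 0.15, 0.05, 0.15, 0.4, giving H' = 1.76506 (working shown to 5 dp, full precision carried).
Community Y: N=108, proportions 0.07407, 0.06481, 0.68519, 0.03704, 0.13889, giving H' = 1.02543.
Difference = |1.76506 − 1.02543| = 0.73963, i.e. 0.74 to 2 decimal places.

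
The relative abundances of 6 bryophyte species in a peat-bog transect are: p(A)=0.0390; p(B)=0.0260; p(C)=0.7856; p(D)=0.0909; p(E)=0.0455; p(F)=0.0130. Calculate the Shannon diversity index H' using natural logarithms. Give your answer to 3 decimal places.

0.826

Each pᵢ ln pᵢ term (working shown to 5 dp, full precision carried): 0.039×(-3.24419)=-0.12652, 0.026×(-3.64966)=-0.09489, 0.7856×(-0.24131)=-0.18957, 0.0909×(-2.39800)=-0.21798, 0.0455×(-3.09004)=-0.14060, 0.013×(-4.34281)=-0.05646.
Sum = -0.82602, so H' = 0.826.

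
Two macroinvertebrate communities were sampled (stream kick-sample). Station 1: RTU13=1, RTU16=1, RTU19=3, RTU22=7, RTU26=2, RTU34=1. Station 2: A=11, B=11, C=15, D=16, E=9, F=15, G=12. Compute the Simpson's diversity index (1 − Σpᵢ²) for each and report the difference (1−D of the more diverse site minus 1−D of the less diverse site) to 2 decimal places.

Station 1: N=15, proportions 0.0667, 0.0667, 0.2, 0.4667, 0.1333, 0.0667, giving 1−D = 0.7111 (working shown to 4 dp, full precision carried).
Station 2: N=89, proportions 0.1236, 0.1236, 0.1685, 0.1798, 0.1011, 0.1685, 0.1348, giving 1−D = 0.8519.
Difference = |0.7111 − 0.8519| = 0.1408, i.e. 0.14 to 2 decimal places.

0.14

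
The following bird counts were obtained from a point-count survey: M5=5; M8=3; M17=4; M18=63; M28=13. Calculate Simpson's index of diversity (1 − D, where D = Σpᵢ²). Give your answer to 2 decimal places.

0.46

Total N = 5+3+4+63+13 = 88, so the proportions are 0.0568, 0.0341, 0.0455, 0.7159, 0.1477 (working shown to 4 dp, full precision carried).
D = 0.0568² + 0.0341² + 0.0455² + 0.7159² + 0.1477² = 0.0032 + 0.0012 + 0.0021 + 0.5125 + 0.0218 = 0.5408.
So 1 − D = 0.4592, i.e. 0.46 to 2 decimal places.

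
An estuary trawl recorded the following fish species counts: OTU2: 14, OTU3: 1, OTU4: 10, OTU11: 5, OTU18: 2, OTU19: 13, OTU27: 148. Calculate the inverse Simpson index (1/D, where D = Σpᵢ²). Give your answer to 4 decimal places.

Total N = 14+1+10+5+2+13+148 = 193, so the proportions are 0.0725389, 0.0051813, 0.0518135, 0.0259067, 0.0103627, 0.0673575, 0.7668394 (working shown to 7 dp, full precision carried).
D = 0.0725389² + 0.0051813² + 0.0518135² + 0.0259067² + 0.0103627² + 0.0673575² + 0.7668394² = 0.0052619 + 0.0000268 + 0.0026846 + 0.0006712 + 0.0001074 + 0.0045370 + 0.5880426 = 0.6013316.
So 1/D = 1.662976, i.e. 1.6630 to 4 decimal places.

1.6630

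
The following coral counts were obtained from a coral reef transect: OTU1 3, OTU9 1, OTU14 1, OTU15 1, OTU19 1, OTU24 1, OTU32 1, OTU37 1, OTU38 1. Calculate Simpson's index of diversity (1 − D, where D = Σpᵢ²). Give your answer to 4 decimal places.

Total N = 3+1+1+1+1+1+1+1+1 = 11, so the proportions are 0.272727, 0.090909, 0.090909, 0.090909, 0.090909, 0.090909, 0.090909, 0.090909, 0.090909 (working shown to 6 dp, full precision carried).
D = 0.272727² + 0.090909² + 0.090909² + 0.090909² + 0.090909² + 0.090909² + 0.090909² + 0.090909² + 0.090909² = 0.074380 + 0.008264 + 0.008264 + 0.008264 + 0.008264 + 0.008264 + 0.008264 + 0.008264 + 0.008264 = 0.140496.
So 1 − D = 0.859504, i.e. 0.8595 to 4 decimal places.

0.8595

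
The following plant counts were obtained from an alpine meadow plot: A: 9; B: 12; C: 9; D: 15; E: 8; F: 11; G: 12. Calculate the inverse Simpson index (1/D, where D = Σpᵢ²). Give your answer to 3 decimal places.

6.716

Total N = 9+12+9+15+8+11+12 = 76, so the proportions are 0.1184211, 0.1578947, 0.1184211, 0.1973684, 0.1052632, 0.1447368, 0.1578947 (working shown to 7 dp, full precision carried).
D = 0.1184211² + 0.1578947² + 0.1184211² + 0.1973684² + 0.1052632² + 0.1447368² + 0.1578947² = 0.0140235 + 0.0249307 + 0.0140235 + 0.0389543 + 0.0110803 + 0.0209488 + 0.0249307 = 0.1488920.
So 1/D = 6.71628, i.e. 6.716 to 3 decimal places.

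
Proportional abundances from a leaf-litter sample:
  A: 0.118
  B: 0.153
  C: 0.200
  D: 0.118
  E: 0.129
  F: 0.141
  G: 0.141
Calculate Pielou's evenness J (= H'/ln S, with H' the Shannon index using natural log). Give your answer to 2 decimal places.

H' = −Σ pᵢ ln pᵢ = −((-0.2522) + (-0.2872) + (-0.3219) + (-0.2522) + (-0.2642) + (-0.2762) + (-0.2762)) = 1.9301 (working shown to 4 dp, full precision carried).
With S = 7 species, ln S = 1.9459, so J = 1.9301/1.9459 = 0.9919, i.e. 0.99 to 2 decimal places.

0.99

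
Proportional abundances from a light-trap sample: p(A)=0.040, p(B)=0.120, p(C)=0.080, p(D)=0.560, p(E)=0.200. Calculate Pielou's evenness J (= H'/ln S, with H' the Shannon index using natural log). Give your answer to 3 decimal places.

H' = −Σ pᵢ ln pᵢ = −((-0.12876) + (-0.25443) + (-0.20206) + (-0.32470) + (-0.32189)) = 1.23183 (working shown to 5 dp, full precision carried).
With S = 5 species, ln S = 1.60944, so J = 1.23183/1.60944 = 0.76538, i.e. 0.765 to 3 decimal places.

0.765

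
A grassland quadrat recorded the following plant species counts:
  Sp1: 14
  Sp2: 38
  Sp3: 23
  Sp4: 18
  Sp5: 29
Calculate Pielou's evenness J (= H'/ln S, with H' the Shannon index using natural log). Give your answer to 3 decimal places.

Total N = 14+38+23+18+29 = 122, so the proportions are 0.11475, 0.31148, 0.18852, 0.14754, 0.2377 (working shown to 5 dp, full precision carried).
H' = −Σ pᵢ ln pᵢ = −((-0.24844) + (-0.36332) + (-0.31456) + (-0.28234) + (-0.34152)) = 1.55017.
With S = 5 species, ln S = 1.60944, so J = 1.55017/1.60944 = 0.96318, i.e. 0.963 to 3 decimal places.

0.963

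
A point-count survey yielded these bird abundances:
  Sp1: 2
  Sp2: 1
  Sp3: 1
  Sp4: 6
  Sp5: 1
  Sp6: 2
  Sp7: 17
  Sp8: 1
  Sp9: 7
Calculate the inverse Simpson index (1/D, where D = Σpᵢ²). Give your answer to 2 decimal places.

3.74

Total N = 2+1+1+6+1+2+17+1+7 = 38, so the proportions are 0.052632, 0.026316, 0.026316, 0.157895, 0.026316, 0.052632, 0.447368, 0.026316, 0.184211 (working shown to 6 dp, full precision carried).
D = 0.052632² + 0.026316² + 0.026316² + 0.157895² + 0.026316² + 0.052632² + 0.447368² + 0.026316² + 0.184211² = 0.002770 + 0.000693 + 0.000693 + 0.024931 + 0.000693 + 0.002770 + 0.200139 + 0.000693 + 0.033934 = 0.267313.
So 1/D = 3.7409, i.e. 3.74 to 2 decimal places.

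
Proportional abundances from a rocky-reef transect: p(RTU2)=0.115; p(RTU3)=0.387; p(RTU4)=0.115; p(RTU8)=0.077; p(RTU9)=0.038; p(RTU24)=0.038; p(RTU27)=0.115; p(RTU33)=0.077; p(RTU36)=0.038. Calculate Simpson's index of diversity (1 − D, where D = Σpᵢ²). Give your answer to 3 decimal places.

D = 0.115² + 0.387² + 0.115² + 0.077² + 0.038² + 0.038² + 0.115² + 0.077² + 0.038² = 0.01323 + 0.14977 + 0.01323 + 0.00593 + 0.00144 + 0.00144 + 0.01323 + 0.00593 + 0.00144 = 0.20563 (working shown to 5 dp, full precision carried).
So 1 − D = 0.79437, i.e. 0.794 to 3 decimal places.

0.794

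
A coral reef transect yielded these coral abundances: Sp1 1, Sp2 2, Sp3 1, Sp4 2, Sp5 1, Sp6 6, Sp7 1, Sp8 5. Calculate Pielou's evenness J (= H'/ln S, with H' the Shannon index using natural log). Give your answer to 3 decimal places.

0.870

Total N = 1+2+1+2+1+6+1+5 = 19, so the proportions are 0.05263, 0.10526, 0.05263, 0.10526, 0.05263, 0.31579, 0.05263, 0.26316 (working shown to 5 dp, full precision carried).
H' = −Σ pᵢ ln pᵢ = −((-0.15497) + (-0.23698) + (-0.15497) + (-0.23698) + (-0.15497) + (-0.36400) + (-0.15497) + (-0.35132)) = 1.80916.
With S = 8 species, ln S = 2.07944, so J = 1.80916/2.07944 = 0.87002, i.e. 0.870 to 3 decimal places.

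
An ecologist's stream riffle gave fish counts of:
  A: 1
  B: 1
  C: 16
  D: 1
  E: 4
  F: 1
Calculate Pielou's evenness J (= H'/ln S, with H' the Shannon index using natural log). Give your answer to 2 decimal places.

0.61

Total N = 1+1+16+1+4+1 = 24, so the proportions are 0.0417, 0.0417, 0.6667, 0.0417, 0.1667, 0.0417 (working shown to 4 dp, full precision carried).
H' = −Σ pᵢ ln pᵢ = −((-0.1324) + (-0.1324) + (-0.2703) + (-0.1324) + (-0.2986) + (-0.1324)) = 1.0986.
With S = 6 species, ln S = 1.7918, so J = 1.0986/1.7918 = 0.6131, i.e. 0.61 to 2 decimal places.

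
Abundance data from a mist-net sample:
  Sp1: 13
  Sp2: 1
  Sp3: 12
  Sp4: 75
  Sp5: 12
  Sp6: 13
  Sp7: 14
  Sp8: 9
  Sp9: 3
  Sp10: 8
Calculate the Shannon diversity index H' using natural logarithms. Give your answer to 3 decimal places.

1.783

Total N = 13+1+12+75+12+13+14+9+3+8 = 160, so the proportions are 0.08125, 0.00625, 0.075, 0.46875, 0.075, 0.08125, 0.0875, 0.05625, 0.01875, 0.05 (working shown to 5 dp, full precision carried).
Each pᵢ ln pᵢ term: 0.08125×(-2.51022)=-0.20396, 0.00625×(-5.07517)=-0.03172, 0.075×(-2.59027)=-0.19427, 0.46875×(-0.75769)=-0.35517, 0.075×(-2.59027)=-0.19427, 0.08125×(-2.51022)=-0.20396, 0.0875×(-2.43612)=-0.21316, 0.05625×(-2.87795)=-0.16188, 0.01875×(-3.97656)=-0.07456, 0.05×(-2.99573)=-0.14979.
Sum = -1.78273, so H' = 1.783.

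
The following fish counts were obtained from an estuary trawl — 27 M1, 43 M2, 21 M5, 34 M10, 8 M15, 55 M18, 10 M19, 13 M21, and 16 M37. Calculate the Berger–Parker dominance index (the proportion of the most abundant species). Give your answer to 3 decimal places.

0.242

Total N = 27+43+21+34+8+55+10+13+16 = 227, so the proportions are 0.11894, 0.18943, 0.09251, 0.14978, 0.03524, 0.24229, 0.04405, 0.05727, 0.07048 (working shown to 5 dp, full precision carried).
The largest proportion is 0.24229, i.e. d = 0.242 to 3 decimal places.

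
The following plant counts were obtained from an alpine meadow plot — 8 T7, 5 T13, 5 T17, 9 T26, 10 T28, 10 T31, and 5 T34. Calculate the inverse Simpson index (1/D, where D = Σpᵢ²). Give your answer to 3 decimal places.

Total N = 8+5+5+9+10+10+5 = 52, so the proportions are 0.1538462, 0.0961538, 0.0961538, 0.1730769, 0.1923077, 0.1923077, 0.0961538 (working shown to 7 dp, full precision carried).
D = 0.1538462² + 0.0961538² + 0.0961538² + 0.1730769² + 0.1923077² + 0.1923077² + 0.0961538² = 0.0236686 + 0.0092456 + 0.0092456 + 0.0299556 + 0.0369822 + 0.0369822 + 0.0092456 = 0.1553254.
So 1/D = 6.43810, i.e. 6.438 to 3 decimal places.

6.438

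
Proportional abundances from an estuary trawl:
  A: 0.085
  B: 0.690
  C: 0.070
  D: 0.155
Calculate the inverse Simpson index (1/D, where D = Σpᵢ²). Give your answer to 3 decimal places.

1.952

D = 0.085² + 0.69² + 0.07² + 0.155² = 0.007225 + 0.476100 + 0.004900 + 0.024025 = 0.512250 (working shown to 6 dp, full precision carried).
So 1/D = 1.95217, i.e. 1.952 to 3 decimal places.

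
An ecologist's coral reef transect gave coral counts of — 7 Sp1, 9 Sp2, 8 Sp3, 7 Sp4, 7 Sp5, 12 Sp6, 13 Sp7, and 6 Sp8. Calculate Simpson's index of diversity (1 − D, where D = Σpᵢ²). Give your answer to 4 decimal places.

0.8654

Total N = 7+9+8+7+7+12+13+6 = 69, so the proportions are 0.101449, 0.130435, 0.115942, 0.101449, 0.101449, 0.173913, 0.188406, 0.086957 (working shown to 6 dp, full precision carried).
D = 0.101449² + 0.130435² + 0.115942² + 0.101449² + 0.101449² + 0.173913² + 0.188406² + 0.086957² = 0.010292 + 0.017013 + 0.013443 + 0.010292 + 0.010292 + 0.030246 + 0.035497 + 0.007561 = 0.134636.
So 1 − D = 0.865364, i.e. 0.8654 to 4 decimal places.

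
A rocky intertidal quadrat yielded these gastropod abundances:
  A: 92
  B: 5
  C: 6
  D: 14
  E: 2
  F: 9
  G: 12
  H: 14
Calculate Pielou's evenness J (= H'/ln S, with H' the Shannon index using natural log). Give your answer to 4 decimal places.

Total N = 92+5+6+14+2+9+12+14 = 154, so the proportions are 0.597403, 0.032468, 0.038961, 0.090909, 0.012987, 0.058442, 0.077922, 0.090909 (working shown to 6 dp, full precision carried).
H' = −Σ pᵢ ln pᵢ = −((-0.307760) + (-0.111283) + (-0.126436) + (-0.217990) + (-0.056413) + (-0.165958) + (-0.198861) + (-0.217990)) = 1.402692.
With S = 8 species, ln S = 2.079442, so J = 1.402692/2.079442 = 0.674552, i.e. 0.6746 to 4 decimal places.

0.6746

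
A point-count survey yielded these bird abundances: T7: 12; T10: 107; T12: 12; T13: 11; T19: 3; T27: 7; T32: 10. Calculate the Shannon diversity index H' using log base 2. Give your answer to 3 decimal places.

Total N = 12+107+12+11+3+7+10 = 162, so the proportions are 0.07407, 0.66049, 0.07407, 0.0679, 0.01852, 0.04321, 0.06173 (working shown to 5 dp, full precision carried).
Each pᵢ log₂ pᵢ term: 0.07407×(-3.75489)=-0.27814, 0.66049×(-0.59838)=-0.39523, 0.07407×(-3.75489)=-0.27814, 0.0679×(-3.88042)=-0.26349, 0.01852×(-5.75489)=-0.10657, 0.04321×(-4.53250)=-0.19585, 0.06173×(-4.01792)=-0.24802.
Sum = -1.76543, so H' = 1.765.

1.765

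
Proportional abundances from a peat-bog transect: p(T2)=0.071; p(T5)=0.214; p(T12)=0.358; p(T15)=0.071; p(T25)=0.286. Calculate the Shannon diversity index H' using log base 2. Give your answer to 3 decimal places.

Each pᵢ log₂ pᵢ term (working shown to 5 dp, full precision carried): 0.071×(-3.81604)=-0.27094, 0.214×(-2.22432)=-0.47600, 0.358×(-1.48197)=-0.53054, 0.071×(-3.81604)=-0.27094, 0.286×(-1.80591)=-0.51649.
Sum = -2.06492, so H' = 2.065.

2.065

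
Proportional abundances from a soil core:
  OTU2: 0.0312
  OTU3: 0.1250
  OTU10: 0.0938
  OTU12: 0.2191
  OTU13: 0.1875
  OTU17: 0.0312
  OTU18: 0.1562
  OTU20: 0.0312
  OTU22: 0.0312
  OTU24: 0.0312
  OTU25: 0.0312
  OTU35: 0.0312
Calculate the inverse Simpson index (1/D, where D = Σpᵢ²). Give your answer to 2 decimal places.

7.20

D = 0.0312² + 0.125² + 0.0938² + 0.2191² + 0.1875² + 0.0312² + 0.1562² + 0.0312² + 0.0312² + 0.0312² + 0.0312² + 0.0312² = 0.000973 + 0.015625 + 0.008798 + 0.048005 + 0.035156 + 0.000973 + 0.024398 + 0.000973 + 0.000973 + 0.000973 + 0.000973 + 0.000973 = 0.138797 (working shown to 6 dp, full precision carried).
So 1/D = 7.2048, i.e. 7.20 to 2 decimal places.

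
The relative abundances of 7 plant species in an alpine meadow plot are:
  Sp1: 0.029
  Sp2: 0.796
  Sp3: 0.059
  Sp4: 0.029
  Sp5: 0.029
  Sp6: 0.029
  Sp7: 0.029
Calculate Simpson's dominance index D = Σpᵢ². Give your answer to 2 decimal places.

0.64

D = 0.029² + 0.796² + 0.059² + 0.029² + 0.029² + 0.029² + 0.029² = 0.0008 + 0.6336 + 0.0035 + 0.0008 + 0.0008 + 0.0008 + 0.0008 = 0.6413 (working shown to 4 dp, full precision carried).
To 2 decimal places, D = 0.64.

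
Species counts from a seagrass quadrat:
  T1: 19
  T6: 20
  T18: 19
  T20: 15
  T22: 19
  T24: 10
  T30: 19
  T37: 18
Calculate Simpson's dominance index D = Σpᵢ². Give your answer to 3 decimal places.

Total N = 19+20+19+15+19+10+19+18 = 139, so the proportions are 0.13669, 0.14388, 0.13669, 0.10791, 0.13669, 0.07194, 0.13669, 0.1295 (working shown to 5 dp, full precision carried).
D = 0.13669² + 0.14388² + 0.13669² + 0.10791² + 0.13669² + 0.07194² + 0.13669² + 0.1295² = 0.01868 + 0.02070 + 0.01868 + 0.01165 + 0.01868 + 0.00518 + 0.01868 + 0.01677 = 0.12903.
To 3 decimal places, D = 0.129.

0.129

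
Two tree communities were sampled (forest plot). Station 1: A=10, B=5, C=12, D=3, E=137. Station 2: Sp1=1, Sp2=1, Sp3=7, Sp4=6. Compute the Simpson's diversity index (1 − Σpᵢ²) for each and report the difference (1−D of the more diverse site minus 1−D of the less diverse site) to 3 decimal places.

Station 1: N=167, proportions 0.05988, 0.02994, 0.07186, 0.01796, 0.82036, giving 1−D = 0.31704 (working shown to 5 dp, full precision carried).
Station 2: N=15, proportions 0.06667, 0.06667, 0.46667, 0.4, giving 1−D = 0.61333.
Difference = |0.31704 − 0.61333| = 0.29629, i.e. 0.296 to 3 decimal places.

0.296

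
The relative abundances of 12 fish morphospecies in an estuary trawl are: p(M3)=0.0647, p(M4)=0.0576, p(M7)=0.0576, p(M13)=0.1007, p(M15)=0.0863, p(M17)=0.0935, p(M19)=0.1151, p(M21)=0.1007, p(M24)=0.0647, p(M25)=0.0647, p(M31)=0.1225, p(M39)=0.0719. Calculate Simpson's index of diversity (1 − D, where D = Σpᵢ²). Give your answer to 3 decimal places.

0.911

D = 0.0647² + 0.0576² + 0.0576² + 0.1007² + 0.0863² + 0.0935² + 0.1151² + 0.1007² + 0.0647² + 0.0647² + 0.1225² + 0.0719² = 0.00419 + 0.00332 + 0.00332 + 0.01014 + 0.00745 + 0.00874 + 0.01325 + 0.01014 + 0.00419 + 0.00419 + 0.01501 + 0.00517 = 0.08909 (working shown to 5 dp, full precision carried).
So 1 − D = 0.91091, i.e. 0.911 to 3 decimal places.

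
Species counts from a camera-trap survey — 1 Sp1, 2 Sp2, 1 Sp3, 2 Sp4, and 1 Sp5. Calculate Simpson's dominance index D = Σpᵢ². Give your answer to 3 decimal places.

0.224

Total N = 1+2+1+2+1 = 7, so the proportions are 0.14286, 0.28571, 0.14286, 0.28571, 0.14286 (working shown to 5 dp, full precision carried).
D = 0.14286² + 0.28571² + 0.14286² + 0.28571² + 0.14286² = 0.02041 + 0.08163 + 0.02041 + 0.08163 + 0.02041 = 0.22449.
To 3 decimal places, D = 0.224.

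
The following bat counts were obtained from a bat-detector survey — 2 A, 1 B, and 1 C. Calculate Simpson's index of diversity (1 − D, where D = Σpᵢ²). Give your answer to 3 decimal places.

Total N = 2+1+1 = 4, so the proportions are 0.5, 0.25, 0.25 (working shown to 5 dp, full precision carried).
D = 0.5² + 0.25² + 0.25² = 0.25000 + 0.06250 + 0.06250 = 0.37500.
So 1 − D = 0.62500, i.e. 0.625 to 3 decimal places.

0.625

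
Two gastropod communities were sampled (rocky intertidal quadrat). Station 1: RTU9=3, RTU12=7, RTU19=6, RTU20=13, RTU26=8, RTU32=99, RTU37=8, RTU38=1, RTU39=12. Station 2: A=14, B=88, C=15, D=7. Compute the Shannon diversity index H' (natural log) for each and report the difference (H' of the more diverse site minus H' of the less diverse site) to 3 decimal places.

0.461

Station 1: N=157, proportions 0.01911, 0.04459, 0.03822, 0.0828, 0.05096, 0.63057, 0.05096, 0.00637, 0.07643, giving H' = 1.36823 (working shown to 5 dp, full precision carried).
Station 2: N=124, proportions 0.1129, 0.70968, 0.12097, 0.05645, giving H' = 0.90742.
Difference = |1.36823 − 0.90742| = 0.46081, i.e. 0.461 to 3 decimal places.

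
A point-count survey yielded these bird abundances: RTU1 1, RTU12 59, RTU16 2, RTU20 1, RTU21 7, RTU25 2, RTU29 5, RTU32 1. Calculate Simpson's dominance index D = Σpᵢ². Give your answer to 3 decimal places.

Total N = 1+59+2+1+7+2+5+1 = 78, so the proportions are 0.01282, 0.75641, 0.02564, 0.01282, 0.08974, 0.02564, 0.0641, 0.01282 (working shown to 5 dp, full precision carried).
D = 0.01282² + 0.75641² + 0.02564² + 0.01282² + 0.08974² + 0.02564² + 0.0641² + 0.01282² = 0.00016 + 0.57216 + 0.00066 + 0.00016 + 0.00805 + 0.00066 + 0.00411 + 0.00016 = 0.58613.
To 3 decimal places, D = 0.586.

0.586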